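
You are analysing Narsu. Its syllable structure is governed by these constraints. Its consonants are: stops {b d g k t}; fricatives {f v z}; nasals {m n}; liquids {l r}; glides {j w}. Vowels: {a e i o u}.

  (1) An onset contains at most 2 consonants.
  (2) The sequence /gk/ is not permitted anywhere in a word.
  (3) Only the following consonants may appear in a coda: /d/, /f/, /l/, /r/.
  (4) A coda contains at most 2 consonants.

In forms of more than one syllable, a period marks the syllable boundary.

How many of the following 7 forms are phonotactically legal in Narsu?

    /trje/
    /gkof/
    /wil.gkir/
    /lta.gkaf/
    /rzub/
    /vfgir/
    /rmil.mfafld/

/trje/ — violates constraint 1: syllable 1 onset /trj/ has 3 consonants (> 2) → phonotactically illegal
/gkof/ — violates constraint 2: contains banned sequence /gk/ → phonotactically illegal
/wil.gkir/ — violates constraint 2: contains banned sequence /gk/ → phonotactically illegal
/lta.gkaf/ — violates constraint 2: contains banned sequence /gk/ → phonotactically illegal
/rzub/ — violates constraint 3: syllable 1 coda contains /b/, which is not a licensed coda consonant → phonotactically illegal
/vfgir/ — violates constraint 1: syllable 1 onset /vfg/ has 3 consonants (> 2) → phonotactically illegal
/rmil.mfafld/ — violates constraint 4: syllable 2 coda /fld/ has 3 consonants (> 2) → phonotactically illegal
No form is phonotactically legal → 0.

0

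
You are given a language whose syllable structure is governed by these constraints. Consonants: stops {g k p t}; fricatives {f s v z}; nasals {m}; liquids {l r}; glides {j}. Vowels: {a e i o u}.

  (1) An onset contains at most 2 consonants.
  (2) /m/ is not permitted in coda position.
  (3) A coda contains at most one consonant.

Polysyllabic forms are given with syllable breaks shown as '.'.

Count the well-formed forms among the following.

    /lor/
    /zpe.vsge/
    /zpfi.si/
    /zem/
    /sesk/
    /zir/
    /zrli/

/lor/ — σ1 onset /l/, coda /r/ ok → well-formed
/zpe.vsge/ — violates constraint 1: syllable 2 onset /vsg/ has 3 consonants (> 2) → ill-formed
/zpfi.si/ — violates constraint 1: syllable 1 onset /zpf/ has 3 consonants (> 2) → ill-formed
/zem/ — violates constraint 2: syllable 1 coda contains /m/ → ill-formed
/sesk/ — violates constraint 3: syllable 1 coda /sk/ has 2 consonants (> 1) → ill-formed
/zir/ — σ1 onset /z/, coda /r/ ok → well-formed
/zrli/ — violates constraint 1: syllable 1 onset /zrl/ has 3 consonants (> 2) → ill-formed
Well-formed: /lor/, /zir/ → 2.

2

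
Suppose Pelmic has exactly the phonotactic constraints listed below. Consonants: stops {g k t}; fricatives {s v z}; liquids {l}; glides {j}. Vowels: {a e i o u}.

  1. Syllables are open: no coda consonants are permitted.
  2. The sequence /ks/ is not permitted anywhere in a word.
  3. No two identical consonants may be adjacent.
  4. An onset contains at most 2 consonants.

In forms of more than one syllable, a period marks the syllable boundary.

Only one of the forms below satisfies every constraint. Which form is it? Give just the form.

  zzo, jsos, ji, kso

ji

zzo — violates constraint 3: adjacent identical consonants /zz/ → phonotactically illegal
jsos — violates constraint 1: syllable 1 coda /s/ has 1 consonant (> 0) → phonotactically illegal
ji — σ1 onset /j/, coda /∅/ ok → phonotactically legal
kso — violates constraint 2: contains banned sequence /ks/ → phonotactically illegal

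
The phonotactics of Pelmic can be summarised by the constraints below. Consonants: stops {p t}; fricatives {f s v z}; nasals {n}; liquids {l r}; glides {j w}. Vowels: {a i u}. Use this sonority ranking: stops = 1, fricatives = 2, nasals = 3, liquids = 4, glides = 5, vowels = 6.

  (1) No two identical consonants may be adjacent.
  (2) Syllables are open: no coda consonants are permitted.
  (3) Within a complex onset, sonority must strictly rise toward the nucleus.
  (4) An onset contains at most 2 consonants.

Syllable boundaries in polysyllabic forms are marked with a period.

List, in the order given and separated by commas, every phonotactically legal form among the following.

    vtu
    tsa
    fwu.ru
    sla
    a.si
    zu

vtu — violates constraint 3: syllable 1 onset /vt/: /v/ (fricative, 2) → /t/ (stop, 1) does not rise → phonotactically illegal
tsa — σ1 onset /ts/ (1→2 rises), coda /∅/ ok → phonotactically legal
fwu.ru — σ1 onset /fw/ (2→5 rises), coda /∅/ ok; σ2 onset /r/, coda /∅/ ok → phonotactically legal
sla — σ1 onset /sl/ (2→4 rises), coda /∅/ ok → phonotactically legal
a.si — σ1 onset /∅/, coda /∅/ ok; σ2 onset /s/, coda /∅/ ok → phonotactically legal
zu — σ1 onset /z/, coda /∅/ ok → phonotactically legal

tsa, fwu.ru, sla, a.si, zu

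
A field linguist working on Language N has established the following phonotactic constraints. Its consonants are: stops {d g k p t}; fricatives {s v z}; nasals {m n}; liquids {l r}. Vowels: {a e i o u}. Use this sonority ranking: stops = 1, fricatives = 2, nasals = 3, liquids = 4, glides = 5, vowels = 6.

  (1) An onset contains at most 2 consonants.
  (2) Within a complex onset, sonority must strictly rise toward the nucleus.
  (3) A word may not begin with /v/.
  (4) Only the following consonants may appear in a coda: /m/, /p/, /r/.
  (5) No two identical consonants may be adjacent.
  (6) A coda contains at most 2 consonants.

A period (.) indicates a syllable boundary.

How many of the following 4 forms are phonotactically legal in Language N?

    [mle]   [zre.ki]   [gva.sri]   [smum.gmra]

3

[mle] — σ1 onset /ml/ (3→4 rises), coda /∅/ ok → phonotactically legal
[zre.ki] — σ1 onset /zr/ (2→4 rises), coda /∅/ ok; σ2 onset /k/, coda /∅/ ok → phonotactically legal
[gva.sri] — σ1 onset /gv/ (1→2 rises), coda /∅/ ok; σ2 onset /sr/ (2→4 rises), coda /∅/ ok → phonotactically legal
[smum.gmra] — violates constraint 1: syllable 2 onset /gmr/ has 3 consonants (> 2) → phonotactically illegal
Phonotactically legal: [mle], [zre.ki], [gva.sri] → 3.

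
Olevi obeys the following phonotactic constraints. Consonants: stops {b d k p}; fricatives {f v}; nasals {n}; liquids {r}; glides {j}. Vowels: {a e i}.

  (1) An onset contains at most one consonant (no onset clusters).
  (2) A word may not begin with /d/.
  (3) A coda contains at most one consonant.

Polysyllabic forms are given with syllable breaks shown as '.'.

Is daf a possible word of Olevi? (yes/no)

no

daf — violates constraint 2: word begins with /d/ → phonotactically illegal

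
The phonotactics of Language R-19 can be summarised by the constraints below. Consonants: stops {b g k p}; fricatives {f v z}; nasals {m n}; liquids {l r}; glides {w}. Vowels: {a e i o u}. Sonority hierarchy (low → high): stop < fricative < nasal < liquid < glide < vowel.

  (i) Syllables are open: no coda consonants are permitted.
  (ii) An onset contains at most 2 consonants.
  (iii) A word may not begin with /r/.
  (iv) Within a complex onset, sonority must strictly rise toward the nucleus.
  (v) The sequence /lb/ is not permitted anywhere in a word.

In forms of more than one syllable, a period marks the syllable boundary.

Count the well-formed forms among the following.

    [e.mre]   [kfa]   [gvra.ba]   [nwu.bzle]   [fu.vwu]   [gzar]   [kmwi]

[e.mre] — σ1 onset /∅/, coda /∅/ ok; σ2 onset /mr/ (3→4 rises), coda /∅/ ok → well-formed
[kfa] — σ1 onset /kf/ (1→2 rises), coda /∅/ ok → well-formed
[gvra.ba] — violates constraint (ii): syllable 1 onset /gvr/ has 3 consonants (> 2) → ill-formed
[nwu.bzle] — violates constraint (ii): syllable 2 onset /bzl/ has 3 consonants (> 2) → ill-formed
[fu.vwu] — σ1 onset /f/, coda /∅/ ok; σ2 onset /vw/ (2→5 rises), coda /∅/ ok → well-formed
[gzar] — violates constraint (i): syllable 1 coda /r/ has 1 consonant (> 0) → ill-formed
[kmwi] — violates constraint (ii): syllable 1 onset /kmw/ has 3 consonants (> 2) → ill-formed
Well-formed: [e.mre], [kfa], [fu.vwu] → 3.

3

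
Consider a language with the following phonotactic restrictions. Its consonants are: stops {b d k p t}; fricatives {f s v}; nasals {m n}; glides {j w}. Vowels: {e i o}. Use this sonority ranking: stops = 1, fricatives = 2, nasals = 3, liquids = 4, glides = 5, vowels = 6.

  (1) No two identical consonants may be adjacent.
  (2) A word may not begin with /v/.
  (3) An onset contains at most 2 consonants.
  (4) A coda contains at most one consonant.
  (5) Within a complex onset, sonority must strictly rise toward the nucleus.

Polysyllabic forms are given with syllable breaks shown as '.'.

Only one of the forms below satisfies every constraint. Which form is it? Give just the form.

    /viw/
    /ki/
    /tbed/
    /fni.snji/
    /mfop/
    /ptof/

/ki/

/viw/ — violates constraint 2: word begins with /v/ → illicit
/ki/ — σ1 onset /k/, coda /∅/ ok → licit
/tbed/ — violates constraint 5: syllable 1 onset /tb/: /t/ (stop, 1) → /b/ (stop, 1) does not rise → illicit
/fni.snji/ — violates constraint 3: syllable 2 onset /snj/ has 3 consonants (> 2) → illicit
/mfop/ — violates constraint 5: syllable 1 onset /mf/: /m/ (nasal, 3) → /f/ (fricative, 2) does not rise → illicit
/ptof/ — violates constraint 5: syllable 1 onset /pt/: /p/ (stop, 1) → /t/ (stop, 1) does not rise → illicit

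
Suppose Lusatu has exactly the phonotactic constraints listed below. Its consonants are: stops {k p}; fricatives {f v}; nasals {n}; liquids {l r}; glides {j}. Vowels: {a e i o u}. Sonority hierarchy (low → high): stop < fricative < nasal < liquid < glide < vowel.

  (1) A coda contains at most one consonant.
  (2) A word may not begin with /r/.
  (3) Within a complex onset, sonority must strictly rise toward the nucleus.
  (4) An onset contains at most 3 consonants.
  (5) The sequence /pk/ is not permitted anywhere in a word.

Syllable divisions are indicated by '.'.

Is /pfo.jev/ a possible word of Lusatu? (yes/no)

yes

/pfo.jev/ — σ1 onset /pf/ (1→2 rises), coda /∅/ ok; σ2 onset /j/, coda /v/ ok → well-formed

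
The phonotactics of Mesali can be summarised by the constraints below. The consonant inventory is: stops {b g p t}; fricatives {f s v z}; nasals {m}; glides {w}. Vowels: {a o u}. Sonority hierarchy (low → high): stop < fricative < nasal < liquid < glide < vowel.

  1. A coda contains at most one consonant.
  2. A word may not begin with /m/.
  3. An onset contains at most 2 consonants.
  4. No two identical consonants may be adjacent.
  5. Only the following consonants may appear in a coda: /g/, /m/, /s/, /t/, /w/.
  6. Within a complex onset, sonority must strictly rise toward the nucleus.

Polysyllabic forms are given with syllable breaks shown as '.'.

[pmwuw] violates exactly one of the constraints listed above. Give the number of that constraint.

[pmwuw]: syllable 1 onset /pmw/ has 3 consonants (> 2).
This is a violation of constraint 3: "An onset contains at most 2 consonants."
The remaining constraints (1, 2, 4, 5, 6) are satisfied.

3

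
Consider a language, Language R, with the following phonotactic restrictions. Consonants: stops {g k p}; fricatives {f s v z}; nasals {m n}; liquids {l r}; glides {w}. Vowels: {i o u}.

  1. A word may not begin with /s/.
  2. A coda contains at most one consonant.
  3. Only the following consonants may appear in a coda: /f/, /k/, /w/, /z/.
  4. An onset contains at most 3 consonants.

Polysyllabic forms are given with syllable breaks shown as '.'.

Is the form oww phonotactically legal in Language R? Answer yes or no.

no

oww — violates constraint 2: syllable 1 coda /ww/ has 2 consonants (> 1) → phonotactically illegal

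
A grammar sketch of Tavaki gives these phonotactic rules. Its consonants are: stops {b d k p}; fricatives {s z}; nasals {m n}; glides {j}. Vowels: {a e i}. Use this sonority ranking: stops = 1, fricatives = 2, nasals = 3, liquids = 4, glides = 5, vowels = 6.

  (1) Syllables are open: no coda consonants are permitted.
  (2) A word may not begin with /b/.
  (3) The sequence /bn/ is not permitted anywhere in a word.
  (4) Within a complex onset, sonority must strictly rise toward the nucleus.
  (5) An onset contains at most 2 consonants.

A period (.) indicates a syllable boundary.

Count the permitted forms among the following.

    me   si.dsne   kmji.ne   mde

1

me — σ1 onset /m/, coda /∅/ ok → permitted
si.dsne — violates constraint 5: syllable 2 onset /dsn/ has 3 consonants (> 2) → not permitted
kmji.ne — violates constraint 5: syllable 1 onset /kmj/ has 3 consonants (> 2) → not permitted
mde — violates constraint 4: syllable 1 onset /md/: /m/ (nasal, 3) → /d/ (stop, 1) does not rise → not permitted
Permitted: me → 1.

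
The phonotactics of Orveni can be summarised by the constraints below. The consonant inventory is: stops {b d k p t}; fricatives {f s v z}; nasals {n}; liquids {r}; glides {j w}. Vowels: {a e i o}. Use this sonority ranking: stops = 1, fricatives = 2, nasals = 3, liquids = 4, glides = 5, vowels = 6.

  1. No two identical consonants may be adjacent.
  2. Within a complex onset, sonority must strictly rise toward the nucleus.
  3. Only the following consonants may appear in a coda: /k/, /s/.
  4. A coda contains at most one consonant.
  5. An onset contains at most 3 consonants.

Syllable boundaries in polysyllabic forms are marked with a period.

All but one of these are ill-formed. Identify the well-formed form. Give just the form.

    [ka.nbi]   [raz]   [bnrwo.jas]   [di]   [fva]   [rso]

[ka.nbi] — violates constraint 2: syllable 2 onset /nb/: /n/ (nasal, 3) → /b/ (stop, 1) does not rise → ill-formed
[raz] — violates constraint 3: syllable 1 coda contains /z/, which is not a licensed coda consonant → ill-formed
[bnrwo.jas] — violates constraint 5: syllable 1 onset /bnrw/ has 4 consonants (> 3) → ill-formed
[di] — σ1 onset /d/, coda /∅/ ok → well-formed
[fva] — violates constraint 2: syllable 1 onset /fv/: /f/ (fricative, 2) → /v/ (fricative, 2) does not rise → ill-formed
[rso] — violates constraint 2: syllable 1 onset /rs/: /r/ (liquid, 4) → /s/ (fricative, 2) does not rise → ill-formed

[di]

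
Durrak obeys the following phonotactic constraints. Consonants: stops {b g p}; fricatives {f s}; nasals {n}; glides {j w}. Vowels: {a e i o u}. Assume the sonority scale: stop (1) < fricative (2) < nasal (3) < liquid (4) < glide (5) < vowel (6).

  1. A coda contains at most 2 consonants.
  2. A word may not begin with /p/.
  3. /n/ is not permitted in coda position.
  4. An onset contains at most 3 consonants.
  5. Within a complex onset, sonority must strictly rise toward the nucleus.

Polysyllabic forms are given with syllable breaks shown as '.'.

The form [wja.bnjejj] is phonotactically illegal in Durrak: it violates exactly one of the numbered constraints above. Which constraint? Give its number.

[wja.bnjejj]: syllable 1 onset /wj/: /w/ (glide, 5) → /j/ (glide, 5) does not rise.
This is a violation of constraint 5: "Within a complex onset, sonority must strictly rise toward the nucleus."
The remaining constraints (1, 2, 3, 4) are satisfied.

5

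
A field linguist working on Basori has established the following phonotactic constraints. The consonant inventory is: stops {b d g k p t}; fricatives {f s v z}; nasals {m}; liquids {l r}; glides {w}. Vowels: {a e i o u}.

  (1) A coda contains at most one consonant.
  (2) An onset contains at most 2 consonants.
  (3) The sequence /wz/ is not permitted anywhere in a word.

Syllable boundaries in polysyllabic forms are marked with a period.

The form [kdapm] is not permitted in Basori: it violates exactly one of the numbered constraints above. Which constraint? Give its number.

1

[kdapm]: syllable 1 coda /pm/ has 2 consonants (> 1).
This is a violation of constraint 1: "A coda contains at most one consonant."
The remaining constraints (2, 3) are satisfied.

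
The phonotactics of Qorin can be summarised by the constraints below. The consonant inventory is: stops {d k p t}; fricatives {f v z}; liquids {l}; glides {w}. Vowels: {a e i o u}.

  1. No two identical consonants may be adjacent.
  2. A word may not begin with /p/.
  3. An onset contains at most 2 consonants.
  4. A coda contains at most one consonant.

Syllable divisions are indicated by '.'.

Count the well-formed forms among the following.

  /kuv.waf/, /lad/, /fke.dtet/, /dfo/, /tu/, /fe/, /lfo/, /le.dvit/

/kuv.waf/ — σ1 onset /k/, coda /v/ ok; σ2 onset /w/, coda /f/ ok → well-formed
/lad/ — σ1 onset /l/, coda /d/ ok → well-formed
/fke.dtet/ — σ1 onset /fk/ (2C), coda /∅/ ok; σ2 onset /dt/ (2C), coda /t/ ok → well-formed
/dfo/ — σ1 onset /df/ (2C), coda /∅/ ok → well-formed
/tu/ — σ1 onset /t/, coda /∅/ ok → well-formed
/fe/ — σ1 onset /f/, coda /∅/ ok → well-formed
/lfo/ — σ1 onset /lf/ (2C), coda /∅/ ok → well-formed
/le.dvit/ — σ1 onset /l/, coda /∅/ ok; σ2 onset /dv/ (2C), coda /t/ ok → well-formed
Well-formed: /kuv.waf/, /lad/, /fke.dtet/, /dfo/, /tu/, /fe/, /lfo/, /le.dvit/ → 8.

8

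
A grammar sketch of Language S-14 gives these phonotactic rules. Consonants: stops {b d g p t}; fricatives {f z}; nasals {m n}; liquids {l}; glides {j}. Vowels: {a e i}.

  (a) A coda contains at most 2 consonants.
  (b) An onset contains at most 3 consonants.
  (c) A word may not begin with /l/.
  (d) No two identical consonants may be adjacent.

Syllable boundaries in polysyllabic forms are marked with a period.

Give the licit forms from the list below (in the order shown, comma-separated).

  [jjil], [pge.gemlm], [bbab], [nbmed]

[nbmed]

[jjil] — violates constraint (d): adjacent identical consonants /jj/ → illicit
[pge.gemlm] — violates constraint (a): syllable 2 coda /mlm/ has 3 consonants (> 2) → illicit
[bbab] — violates constraint (d): adjacent identical consonants /bb/ → illicit
[nbmed] — σ1 onset /nbm/ (3C), coda /d/ ok → licit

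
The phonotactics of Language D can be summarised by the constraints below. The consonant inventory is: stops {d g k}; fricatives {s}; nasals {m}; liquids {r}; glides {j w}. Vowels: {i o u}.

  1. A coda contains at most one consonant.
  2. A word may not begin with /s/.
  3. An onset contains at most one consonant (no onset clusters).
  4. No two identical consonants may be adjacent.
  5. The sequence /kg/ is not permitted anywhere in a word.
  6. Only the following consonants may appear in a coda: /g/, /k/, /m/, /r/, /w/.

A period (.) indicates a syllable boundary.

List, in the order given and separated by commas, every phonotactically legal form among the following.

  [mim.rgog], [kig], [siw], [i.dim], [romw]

[kig], [i.dim]

[mim.rgog] — violates constraint 3: syllable 2 onset /rg/ has 2 consonants (> 1) → phonotactically illegal
[kig] — σ1 onset /k/, coda /g/ ok → phonotactically legal
[siw] — violates constraint 2: word begins with /s/ → phonotactically illegal
[i.dim] — σ1 onset /∅/, coda /∅/ ok; σ2 onset /d/, coda /m/ ok → phonotactically legal
[romw] — violates constraint 1: syllable 1 coda /mw/ has 2 consonants (> 1) → phonotactically illegal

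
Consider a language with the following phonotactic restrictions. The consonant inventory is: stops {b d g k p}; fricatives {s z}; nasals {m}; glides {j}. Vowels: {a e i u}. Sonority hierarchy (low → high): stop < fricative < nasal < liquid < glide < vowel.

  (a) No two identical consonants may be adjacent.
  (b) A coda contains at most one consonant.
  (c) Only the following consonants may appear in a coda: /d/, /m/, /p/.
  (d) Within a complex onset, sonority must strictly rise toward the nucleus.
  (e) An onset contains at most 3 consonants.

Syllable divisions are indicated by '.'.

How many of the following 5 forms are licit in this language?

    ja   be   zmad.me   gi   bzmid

ja — σ1 onset /j/, coda /∅/ ok → licit
be — σ1 onset /b/, coda /∅/ ok → licit
zmad.me — σ1 onset /zm/ (2→3 rises), coda /d/ ok; σ2 onset /m/, coda /∅/ ok → licit
gi — σ1 onset /g/, coda /∅/ ok → licit
bzmid — σ1 onset /bzm/ (1→2→3 rises), coda /d/ ok → licit
Licit: ja, be, zmad.me, gi, bzmid → 5.

5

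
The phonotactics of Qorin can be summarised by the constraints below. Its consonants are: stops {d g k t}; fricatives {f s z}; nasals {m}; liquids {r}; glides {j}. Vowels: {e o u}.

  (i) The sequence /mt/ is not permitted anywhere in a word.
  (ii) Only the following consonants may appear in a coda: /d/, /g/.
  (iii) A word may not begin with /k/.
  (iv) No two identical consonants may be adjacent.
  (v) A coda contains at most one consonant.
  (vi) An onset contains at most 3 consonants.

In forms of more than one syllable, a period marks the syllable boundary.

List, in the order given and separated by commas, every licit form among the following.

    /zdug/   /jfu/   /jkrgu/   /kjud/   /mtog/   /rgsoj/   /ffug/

/zdug/ — σ1 onset /zd/ (2C), coda /g/ ok → licit
/jfu/ — σ1 onset /jf/ (2C), coda /∅/ ok → licit
/jkrgu/ — violates constraint (vi): syllable 1 onset /jkrg/ has 4 consonants (> 3) → illicit
/kjud/ — violates constraint (iii): word begins with /k/ → illicit
/mtog/ — violates constraint (i): contains banned sequence /mt/ → illicit
/rgsoj/ — violates constraint (ii): syllable 1 coda contains /j/, which is not a licensed coda consonant → illicit
/ffug/ — violates constraint (iv): adjacent identical consonants /ff/ → illicit

/zdug/, /jfu/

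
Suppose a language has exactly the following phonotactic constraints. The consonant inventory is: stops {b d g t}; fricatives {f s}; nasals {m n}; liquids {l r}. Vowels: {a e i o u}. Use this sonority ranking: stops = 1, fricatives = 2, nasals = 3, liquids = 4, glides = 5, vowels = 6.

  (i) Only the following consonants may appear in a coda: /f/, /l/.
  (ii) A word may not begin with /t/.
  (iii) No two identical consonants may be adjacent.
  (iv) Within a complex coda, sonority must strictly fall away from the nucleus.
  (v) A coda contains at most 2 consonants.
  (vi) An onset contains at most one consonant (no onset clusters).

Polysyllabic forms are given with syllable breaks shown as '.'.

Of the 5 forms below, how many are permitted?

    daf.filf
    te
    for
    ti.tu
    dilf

daf.filf — violates constraint (iii): adjacent identical consonants /ff/ → not permitted
te — violates constraint (ii): word begins with /t/ → not permitted
for — violates constraint (i): syllable 1 coda contains /r/, which is not a licensed coda consonant → not permitted
ti.tu — violates constraint (ii): word begins with /t/ → not permitted
dilf — σ1 onset /d/, coda /lf/ (4→2 falls) ok → permitted
Permitted: dilf → 1.

1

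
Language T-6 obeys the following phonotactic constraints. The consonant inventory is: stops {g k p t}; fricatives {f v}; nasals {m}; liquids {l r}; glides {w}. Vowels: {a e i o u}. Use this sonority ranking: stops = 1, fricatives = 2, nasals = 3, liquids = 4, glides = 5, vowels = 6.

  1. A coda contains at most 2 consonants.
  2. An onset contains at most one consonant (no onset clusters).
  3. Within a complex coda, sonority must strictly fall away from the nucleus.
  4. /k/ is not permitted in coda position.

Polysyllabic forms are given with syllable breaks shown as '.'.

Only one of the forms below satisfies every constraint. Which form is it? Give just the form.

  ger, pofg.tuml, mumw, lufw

ger — σ1 onset /g/, coda /r/ ok → phonotactically legal
pofg.tuml — violates constraint 3: syllable 2 coda /ml/: /m/ (nasal, 3) → /l/ (liquid, 4) does not fall → phonotactically illegal
mumw — violates constraint 3: syllable 1 coda /mw/: /m/ (nasal, 3) → /w/ (glide, 5) does not fall → phonotactically illegal
lufw — violates constraint 3: syllable 1 coda /fw/: /f/ (fricative, 2) → /w/ (glide, 5) does not fall → phonotactically illegal

ger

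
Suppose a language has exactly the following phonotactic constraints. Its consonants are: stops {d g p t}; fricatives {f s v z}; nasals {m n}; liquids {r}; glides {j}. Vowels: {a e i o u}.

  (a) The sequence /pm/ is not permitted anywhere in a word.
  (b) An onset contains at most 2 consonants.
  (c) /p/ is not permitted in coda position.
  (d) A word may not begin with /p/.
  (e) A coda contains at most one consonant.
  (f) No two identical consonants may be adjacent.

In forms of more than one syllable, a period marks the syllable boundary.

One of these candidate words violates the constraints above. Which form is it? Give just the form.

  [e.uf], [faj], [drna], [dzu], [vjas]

[e.uf] — σ1 onset /∅/, coda /∅/ ok; σ2 onset /∅/, coda /f/ ok → permitted
[faj] — σ1 onset /f/, coda /j/ ok → permitted
[drna] — violates constraint (b): syllable 1 onset /drn/ has 3 consonants (> 2) → not permitted
[dzu] — σ1 onset /dz/ (2C), coda /∅/ ok → permitted
[vjas] — σ1 onset /vj/ (2C), coda /s/ ok → permitted

[drna]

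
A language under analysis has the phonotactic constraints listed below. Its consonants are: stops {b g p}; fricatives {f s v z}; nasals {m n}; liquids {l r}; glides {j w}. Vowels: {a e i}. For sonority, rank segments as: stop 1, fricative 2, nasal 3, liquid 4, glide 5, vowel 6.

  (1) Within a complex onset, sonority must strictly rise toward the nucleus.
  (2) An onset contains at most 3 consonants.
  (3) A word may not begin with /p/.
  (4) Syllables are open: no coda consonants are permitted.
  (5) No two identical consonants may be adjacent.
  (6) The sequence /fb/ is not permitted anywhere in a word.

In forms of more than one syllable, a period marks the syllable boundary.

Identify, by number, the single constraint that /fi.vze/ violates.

1

/fi.vze/: syllable 2 onset /vz/: /v/ (fricative, 2) → /z/ (fricative, 2) does not rise.
This is a violation of constraint 1: "Within a complex onset, sonority must strictly rise toward the nucleus."
The remaining constraints (2, 3, 4, 5, 6) are satisfied.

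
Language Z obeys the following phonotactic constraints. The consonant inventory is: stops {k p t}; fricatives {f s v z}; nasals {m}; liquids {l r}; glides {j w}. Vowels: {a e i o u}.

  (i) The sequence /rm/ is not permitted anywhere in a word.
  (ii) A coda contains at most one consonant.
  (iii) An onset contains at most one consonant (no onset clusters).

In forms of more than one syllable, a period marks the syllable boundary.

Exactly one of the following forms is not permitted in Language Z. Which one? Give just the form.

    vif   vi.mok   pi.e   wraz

wraz

vif — σ1 onset /v/, coda /f/ ok → permitted
vi.mok — σ1 onset /v/, coda /∅/ ok; σ2 onset /m/, coda /k/ ok → permitted
pi.e — σ1 onset /p/, coda /∅/ ok; σ2 onset /∅/, coda /∅/ ok → permitted
wraz — violates constraint (iii): syllable 1 onset /wr/ has 2 consonants (> 1) → not permitted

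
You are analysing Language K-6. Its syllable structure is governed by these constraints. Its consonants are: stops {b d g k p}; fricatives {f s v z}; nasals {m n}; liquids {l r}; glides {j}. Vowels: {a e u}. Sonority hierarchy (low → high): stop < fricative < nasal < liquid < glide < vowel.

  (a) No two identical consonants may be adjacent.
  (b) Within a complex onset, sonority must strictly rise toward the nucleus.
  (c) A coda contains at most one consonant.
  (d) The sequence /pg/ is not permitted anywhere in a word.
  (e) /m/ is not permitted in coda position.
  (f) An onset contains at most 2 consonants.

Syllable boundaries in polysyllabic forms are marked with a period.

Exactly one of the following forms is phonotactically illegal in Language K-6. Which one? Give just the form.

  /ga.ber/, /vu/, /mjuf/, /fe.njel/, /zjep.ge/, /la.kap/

/zjep.ge/

/ga.ber/ — σ1 onset /g/, coda /∅/ ok; σ2 onset /b/, coda /r/ ok → phonotactically legal
/vu/ — σ1 onset /v/, coda /∅/ ok → phonotactically legal
/mjuf/ — σ1 onset /mj/ (3→5 rises), coda /f/ ok → phonotactically legal
/fe.njel/ — σ1 onset /f/, coda /∅/ ok; σ2 onset /nj/ (3→5 rises), coda /l/ ok → phonotactically legal
/zjep.ge/ — violates constraint (d): contains banned sequence /pg/ → phonotactically illegal
/la.kap/ — σ1 onset /l/, coda /∅/ ok; σ2 onset /k/, coda /p/ ok → phonotactically legal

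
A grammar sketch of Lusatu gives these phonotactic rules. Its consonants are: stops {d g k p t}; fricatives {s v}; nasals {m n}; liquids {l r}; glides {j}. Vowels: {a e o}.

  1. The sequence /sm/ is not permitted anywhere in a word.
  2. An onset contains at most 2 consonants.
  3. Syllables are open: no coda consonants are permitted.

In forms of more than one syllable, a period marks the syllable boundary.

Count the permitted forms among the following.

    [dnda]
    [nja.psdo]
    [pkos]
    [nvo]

1

[dnda] — violates constraint 2: syllable 1 onset /dnd/ has 3 consonants (> 2) → not permitted
[nja.psdo] — violates constraint 2: syllable 2 onset /psd/ has 3 consonants (> 2) → not permitted
[pkos] — violates constraint 3: syllable 1 coda /s/ has 1 consonant (> 0) → not permitted
[nvo] — σ1 onset /nv/ (2C), coda /∅/ ok → permitted
Permitted: [nvo] → 1.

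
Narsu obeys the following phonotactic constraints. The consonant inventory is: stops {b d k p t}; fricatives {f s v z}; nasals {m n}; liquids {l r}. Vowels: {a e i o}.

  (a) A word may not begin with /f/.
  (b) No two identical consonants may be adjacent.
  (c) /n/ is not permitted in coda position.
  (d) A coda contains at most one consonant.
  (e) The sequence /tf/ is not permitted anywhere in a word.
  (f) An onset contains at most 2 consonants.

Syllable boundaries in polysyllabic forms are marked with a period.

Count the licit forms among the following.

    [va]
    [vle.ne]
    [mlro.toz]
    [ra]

[va] — σ1 onset /v/, coda /∅/ ok → licit
[vle.ne] — σ1 onset /vl/ (2C), coda /∅/ ok; σ2 onset /n/, coda /∅/ ok → licit
[mlro.toz] — violates constraint (f): syllable 1 onset /mlr/ has 3 consonants (> 2) → illicit
[ra] — σ1 onset /r/, coda /∅/ ok → licit
Licit: [va], [vle.ne], [ra] → 3.

3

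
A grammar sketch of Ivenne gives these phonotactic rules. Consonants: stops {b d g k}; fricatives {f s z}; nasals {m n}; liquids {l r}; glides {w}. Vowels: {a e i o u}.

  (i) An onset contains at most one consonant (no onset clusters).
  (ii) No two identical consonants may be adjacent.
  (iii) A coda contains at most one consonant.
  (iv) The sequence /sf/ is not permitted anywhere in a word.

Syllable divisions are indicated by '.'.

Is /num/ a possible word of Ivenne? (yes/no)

yes

/num/ — σ1 onset /n/, coda /m/ ok → well-formed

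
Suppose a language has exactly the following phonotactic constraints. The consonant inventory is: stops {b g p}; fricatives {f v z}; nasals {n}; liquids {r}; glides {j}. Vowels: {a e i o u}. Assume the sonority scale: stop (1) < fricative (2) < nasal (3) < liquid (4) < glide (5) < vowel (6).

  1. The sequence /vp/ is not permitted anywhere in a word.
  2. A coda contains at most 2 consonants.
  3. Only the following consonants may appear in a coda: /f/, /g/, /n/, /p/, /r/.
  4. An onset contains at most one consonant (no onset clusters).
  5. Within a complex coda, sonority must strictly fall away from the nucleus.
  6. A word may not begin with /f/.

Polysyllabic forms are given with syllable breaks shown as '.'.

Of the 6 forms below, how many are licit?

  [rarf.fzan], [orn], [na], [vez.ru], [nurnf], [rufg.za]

[rarf.fzan] — violates constraint 4: syllable 2 onset /fz/ has 2 consonants (> 1) → illicit
[orn] — σ1 onset /∅/, coda /rn/ (4→3 falls) ok → licit
[na] — σ1 onset /n/, coda /∅/ ok → licit
[vez.ru] — violates constraint 3: syllable 1 coda contains /z/, which is not a licensed coda consonant → illicit
[nurnf] — violates constraint 2: syllable 1 coda /rnf/ has 3 consonants (> 2) → illicit
[rufg.za] — σ1 onset /r/, coda /fg/ (2→1 falls) ok; σ2 onset /z/, coda /∅/ ok → licit
Licit: [orn], [na], [rufg.za] → 3.

3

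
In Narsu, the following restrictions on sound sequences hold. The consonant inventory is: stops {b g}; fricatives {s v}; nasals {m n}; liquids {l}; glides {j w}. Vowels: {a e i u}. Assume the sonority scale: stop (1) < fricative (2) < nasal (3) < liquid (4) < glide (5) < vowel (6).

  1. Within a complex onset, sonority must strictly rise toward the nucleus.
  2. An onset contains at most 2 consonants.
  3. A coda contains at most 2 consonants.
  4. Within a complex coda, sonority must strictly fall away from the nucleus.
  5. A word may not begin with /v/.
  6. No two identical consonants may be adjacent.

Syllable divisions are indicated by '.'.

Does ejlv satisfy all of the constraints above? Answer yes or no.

no

ejlv — violates constraint 3: syllable 1 coda /jlv/ has 3 consonants (> 2) → phonotactically illegal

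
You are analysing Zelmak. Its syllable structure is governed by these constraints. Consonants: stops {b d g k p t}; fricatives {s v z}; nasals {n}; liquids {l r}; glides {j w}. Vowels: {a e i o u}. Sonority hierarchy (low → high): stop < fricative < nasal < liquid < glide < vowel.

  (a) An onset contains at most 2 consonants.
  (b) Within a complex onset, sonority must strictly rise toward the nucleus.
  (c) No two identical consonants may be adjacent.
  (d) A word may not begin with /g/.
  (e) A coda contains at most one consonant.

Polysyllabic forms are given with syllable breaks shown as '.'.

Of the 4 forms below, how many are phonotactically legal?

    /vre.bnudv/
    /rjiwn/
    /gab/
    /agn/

/vre.bnudv/ — violates constraint (e): syllable 2 coda /dv/ has 2 consonants (> 1) → phonotactically illegal
/rjiwn/ — violates constraint (e): syllable 1 coda /wn/ has 2 consonants (> 1) → phonotactically illegal
/gab/ — violates constraint (d): word begins with /g/ → phonotactically illegal
/agn/ — violates constraint (e): syllable 1 coda /gn/ has 2 consonants (> 1) → phonotactically illegal
No form is phonotactically legal → 0.

0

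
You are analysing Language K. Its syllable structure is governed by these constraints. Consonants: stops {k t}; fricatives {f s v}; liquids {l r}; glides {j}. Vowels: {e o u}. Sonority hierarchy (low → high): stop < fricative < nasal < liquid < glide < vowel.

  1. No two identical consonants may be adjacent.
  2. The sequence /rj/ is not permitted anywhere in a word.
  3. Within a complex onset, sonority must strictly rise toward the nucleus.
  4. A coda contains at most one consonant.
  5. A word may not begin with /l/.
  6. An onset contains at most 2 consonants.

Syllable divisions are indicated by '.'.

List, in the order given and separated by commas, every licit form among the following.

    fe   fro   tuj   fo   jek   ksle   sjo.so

fe — σ1 onset /f/, coda /∅/ ok → licit
fro — σ1 onset /fr/ (2→4 rises), coda /∅/ ok → licit
tuj — σ1 onset /t/, coda /j/ ok → licit
fo — σ1 onset /f/, coda /∅/ ok → licit
jek — σ1 onset /j/, coda /k/ ok → licit
ksle — violates constraint 6: syllable 1 onset /ksl/ has 3 consonants (> 2) → illicit
sjo.so — σ1 onset /sj/ (2→5 rises), coda /∅/ ok; σ2 onset /s/, coda /∅/ ok → licit

fe, fro, tuj, fo, jek, sjo.so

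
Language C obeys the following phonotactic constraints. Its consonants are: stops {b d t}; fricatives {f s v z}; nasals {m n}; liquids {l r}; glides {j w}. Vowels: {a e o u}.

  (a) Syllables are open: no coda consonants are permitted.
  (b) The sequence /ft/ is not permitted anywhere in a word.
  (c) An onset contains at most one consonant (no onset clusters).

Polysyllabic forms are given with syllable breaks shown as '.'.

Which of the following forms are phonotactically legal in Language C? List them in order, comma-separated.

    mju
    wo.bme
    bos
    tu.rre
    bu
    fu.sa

bu, fu.sa

mju — violates constraint (c): syllable 1 onset /mj/ has 2 consonants (> 1) → phonotactically illegal
wo.bme — violates constraint (c): syllable 2 onset /bm/ has 2 consonants (> 1) → phonotactically illegal
bos — violates constraint (a): syllable 1 coda /s/ has 1 consonant (> 0) → phonotactically illegal
tu.rre — violates constraint (c): syllable 2 onset /rr/ has 2 consonants (> 1) → phonotactically illegal
bu — σ1 onset /b/, coda /∅/ ok → phonotactically legal
fu.sa — σ1 onset /f/, coda /∅/ ok; σ2 onset /s/, coda /∅/ ok → phonotactically legal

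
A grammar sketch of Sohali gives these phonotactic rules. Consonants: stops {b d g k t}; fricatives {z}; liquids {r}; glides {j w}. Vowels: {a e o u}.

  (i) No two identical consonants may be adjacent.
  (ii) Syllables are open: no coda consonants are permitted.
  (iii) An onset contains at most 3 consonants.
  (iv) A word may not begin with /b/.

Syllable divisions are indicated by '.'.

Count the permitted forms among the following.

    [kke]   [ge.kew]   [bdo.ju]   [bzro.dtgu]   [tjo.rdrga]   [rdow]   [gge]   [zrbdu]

[kke] — violates constraint (i): adjacent identical consonants /kk/ → not permitted
[ge.kew] — violates constraint (ii): syllable 2 coda /w/ has 1 consonant (> 0) → not permitted
[bdo.ju] — violates constraint (iv): word begins with /b/ → not permitted
[bzro.dtgu] — violates constraint (iv): word begins with /b/ → not permitted
[tjo.rdrga] — violates constraint (iii): syllable 2 onset /rdrg/ has 4 consonants (> 3) → not permitted
[rdow] — violates constraint (ii): syllable 1 coda /w/ has 1 consonant (> 0) → not permitted
[gge] — violates constraint (i): adjacent identical consonants /gg/ → not permitted
[zrbdu] — violates constraint (iii): syllable 1 onset /zrbd/ has 4 consonants (> 3) → not permitted
No form is permitted → 0.

0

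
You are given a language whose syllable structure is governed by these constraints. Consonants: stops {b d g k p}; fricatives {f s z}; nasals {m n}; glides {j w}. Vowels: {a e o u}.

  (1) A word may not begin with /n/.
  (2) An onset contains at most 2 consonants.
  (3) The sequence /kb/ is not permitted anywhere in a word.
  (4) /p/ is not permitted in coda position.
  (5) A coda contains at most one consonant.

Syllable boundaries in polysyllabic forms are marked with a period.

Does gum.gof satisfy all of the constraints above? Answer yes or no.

gum.gof — σ1 onset /g/, coda /m/ ok; σ2 onset /g/, coda /f/ ok → licit

yes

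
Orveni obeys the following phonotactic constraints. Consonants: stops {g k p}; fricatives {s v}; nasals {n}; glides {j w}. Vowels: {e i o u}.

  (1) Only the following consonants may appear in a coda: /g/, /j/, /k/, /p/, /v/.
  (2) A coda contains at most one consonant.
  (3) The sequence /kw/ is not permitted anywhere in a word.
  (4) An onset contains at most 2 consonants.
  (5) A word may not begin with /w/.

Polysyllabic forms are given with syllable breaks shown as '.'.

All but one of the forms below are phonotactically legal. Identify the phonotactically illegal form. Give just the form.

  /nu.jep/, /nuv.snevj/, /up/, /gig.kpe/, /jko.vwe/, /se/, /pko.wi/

/nu.jep/ — σ1 onset /n/, coda /∅/ ok; σ2 onset /j/, coda /p/ ok → phonotactically legal
/nuv.snevj/ — violates constraint 2: syllable 2 coda /vj/ has 2 consonants (> 1) → phonotactically illegal
/up/ — σ1 onset /∅/, coda /p/ ok → phonotactically legal
/gig.kpe/ — σ1 onset /g/, coda /g/ ok; σ2 onset /kp/ (2C), coda /∅/ ok → phonotactically legal
/jko.vwe/ — σ1 onset /jk/ (2C), coda /∅/ ok; σ2 onset /vw/ (2C), coda /∅/ ok → phonotactically legal
/se/ — σ1 onset /s/, coda /∅/ ok → phonotactically legal
/pko.wi/ — σ1 onset /pk/ (2C), coda /∅/ ok; σ2 onset /w/, coda /∅/ ok → phonotactically legal

/nuv.snevj/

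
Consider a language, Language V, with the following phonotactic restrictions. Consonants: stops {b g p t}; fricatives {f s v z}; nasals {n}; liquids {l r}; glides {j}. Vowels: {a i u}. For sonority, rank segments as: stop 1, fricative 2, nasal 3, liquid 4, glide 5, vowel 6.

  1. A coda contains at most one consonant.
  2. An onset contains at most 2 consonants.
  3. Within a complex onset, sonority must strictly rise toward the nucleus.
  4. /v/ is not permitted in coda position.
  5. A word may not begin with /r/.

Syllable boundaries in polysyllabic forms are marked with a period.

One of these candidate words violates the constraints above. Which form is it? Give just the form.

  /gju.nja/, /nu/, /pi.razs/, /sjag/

/pi.razs/

/gju.nja/ — σ1 onset /gj/ (1→5 rises), coda /∅/ ok; σ2 onset /nj/ (3→5 rises), coda /∅/ ok → licit
/nu/ — σ1 onset /n/, coda /∅/ ok → licit
/pi.razs/ — violates constraint 1: syllable 2 coda /zs/ has 2 consonants (> 1) → illicit
/sjag/ — σ1 onset /sj/ (2→5 rises), coda /g/ ok → licit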